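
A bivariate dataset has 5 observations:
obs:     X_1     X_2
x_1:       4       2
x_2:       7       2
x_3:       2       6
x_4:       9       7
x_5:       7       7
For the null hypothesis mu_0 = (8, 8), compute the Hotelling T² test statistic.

Step 1 — sample mean vector:
  mean(X_1) = (4 + 7 + 2 + 9 + 7) / 5 = 29/5 = 5.8
  mean(X_2) = (2 + 2 + 6 + 7 + 7) / 5 = 24/5 = 4.8
  x̄ = (5.8, 4.8),  deviation x̄ - mu_0 = (5.8, 4.8) - (8, 8) = (-2.2, -3.2).

Step 2 — sample covariance matrix, S[i,j] = (1/(n-1)) · Σ_k (x_{k,i} - mean_i) · (x_{k,j} - mean_j), divisor n-1 = 4:
  S[X_1,X_1] = ((-1.8)·(-1.8) + (1.2)·(1.2) + (-3.8)·(-3.8) + (3.2)·(3.2) + (1.2)·(1.2)) / 4 = 30.8/4 = 7.7
  S[X_1,X_2] = ((-1.8)·(-2.8) + (1.2)·(-2.8) + (-3.8)·(1.2) + (3.2)·(2.2) + (1.2)·(2.2)) / 4 = 6.8/4 = 1.7
  S[X_2,X_2] = ((-2.8)·(-2.8) + (-2.8)·(-2.8) + (1.2)·(1.2) + (2.2)·(2.2) + (2.2)·(2.2)) / 4 = 26.8/4 = 6.7
  S = [[7.7, 1.7],
 [1.7, 6.7]].

Step 3 — invert S. det(S) = 7.7·6.7 - (1.7)² = 48.7.
  S^{-1} = (1/det) · [[d, -b], [-b, a]] = [[0.1376, -0.0349],
 [-0.0349, 0.1581]].

Step 4 — quadratic form (x̄ - mu_0)^T · S^{-1} · (x̄ - mu_0):
  S^{-1} · (x̄ - mu_0) = (-0.191, -0.4292),
  (x̄ - mu_0)^T · [...] = (-2.2)·(-0.191) + (-3.2)·(-0.4292) = 1.7934.

Step 5 — scale by n: T² = 5 · 1.7934 = 8.9671.

T² ≈ 8.9671


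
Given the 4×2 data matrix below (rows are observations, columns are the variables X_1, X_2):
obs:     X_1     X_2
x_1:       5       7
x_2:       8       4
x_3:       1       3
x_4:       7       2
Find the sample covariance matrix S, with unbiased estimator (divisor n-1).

Step 1 — column means:
  mean(X_1) = (5 + 8 + 1 + 7) / 4 = 21/4 = 5.25
  mean(X_2) = (7 + 4 + 3 + 2) / 4 = 16/4 = 4

Step 2 — sample covariance S[i,j] = (1/(n-1)) · Σ_k (x_{k,i} - mean_i) · (x_{k,j} - mean_j), with n-1 = 3.
  S[X_1,X_1] = ((-0.25)·(-0.25) + (2.75)·(2.75) + (-4.25)·(-4.25) + (1.75)·(1.75)) / 3 = 28.75/3 = 9.5833
  S[X_1,X_2] = ((-0.25)·(3) + (2.75)·(0) + (-4.25)·(-1) + (1.75)·(-2)) / 3 = 0/3 = 0
  S[X_2,X_2] = ((3)·(3) + (0)·(0) + (-1)·(-1) + (-2)·(-2)) / 3 = 14/3 = 4.6667

S is symmetric (S[j,i] = S[i,j]). Assembling:

S = [[9.5833, 0],
 [0, 4.6667]]


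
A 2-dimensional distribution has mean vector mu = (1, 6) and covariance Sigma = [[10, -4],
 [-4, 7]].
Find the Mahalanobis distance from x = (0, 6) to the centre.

Step 1 — centre the observation: (x - mu) = (-1, 0).

Step 2 — invert Sigma. det(Sigma) = 10·7 - (-4)² = 54.
  Sigma^{-1} = (1/det) · [[d, -b], [-b, a]] = [[0.1296, 0.0741],
 [0.0741, 0.1852]].

Step 3 — form the quadratic (x - mu)^T · Sigma^{-1} · (x - mu):
  Sigma^{-1} · (x - mu) = (-0.1296, -0.0741).
  (x - mu)^T · [Sigma^{-1} · (x - mu)] = (-1)·(-0.1296) + (0)·(-0.0741) = 0.1296.

Step 4 — take square root: d = √(0.1296) ≈ 0.36.

d(x, mu) = √(0.1296) ≈ 0.36


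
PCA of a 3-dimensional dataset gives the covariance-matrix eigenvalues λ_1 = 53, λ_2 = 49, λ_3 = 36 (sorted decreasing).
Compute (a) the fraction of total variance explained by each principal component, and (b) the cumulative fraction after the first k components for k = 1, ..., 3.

Step 1 — total variance = trace(Sigma) = Σ λ_i = 53 + 49 + 36 = 138.

Step 2 — fraction explained by component i = λ_i / Σ λ:
  PC1: 53/138 = 0.3841
  PC2: 49/138 = 0.3551
  PC3: 36/138 = 0.2609

Step 3 — cumulative fraction after k components = (λ_1 + ... + λ_k) / Σ λ:
  k = 1: 53/138 = 0.3841
  k = 2: (53 + 49)/138 = 102/138 = 0.7391
  k = 3: (53 + 49 + 36)/138 = 138/138 = 1

Summary (fraction, with percent):

explained: PC1 0.3841 (38.41%), PC2 0.3551 (35.51%), PC3 0.2609 (26.09%);  cumulative: 0.3841, 0.7391, 1


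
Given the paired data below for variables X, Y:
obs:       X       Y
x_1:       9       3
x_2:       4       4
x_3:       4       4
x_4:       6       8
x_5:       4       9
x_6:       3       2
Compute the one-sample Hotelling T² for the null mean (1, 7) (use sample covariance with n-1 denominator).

Step 1 — sample mean vector:
  mean(X) = (9 + 4 + 4 + 6 + 4 + 3) / 6 = 30/6 = 5
  mean(Y) = (3 + 4 + 4 + 8 + 9 + 2) / 6 = 30/6 = 5
  x̄ = (5, 5),  deviation x̄ - mu_0 = (5, 5) - (1, 7) = (4, -2).

Step 2 — sample covariance matrix, S[i,j] = (1/(n-1)) · Σ_k (x_{k,i} - mean_i) · (x_{k,j} - mean_j), divisor n-1 = 5:
  S[X,X] = ((4)·(4) + (-1)·(-1) + (-1)·(-1) + (1)·(1) + (-1)·(-1) + (-2)·(-2)) / 5 = 24/5 = 4.8
  S[X,Y] = ((4)·(-2) + (-1)·(-1) + (-1)·(-1) + (1)·(3) + (-1)·(4) + (-2)·(-3)) / 5 = -1/5 = -0.2
  S[Y,Y] = ((-2)·(-2) + (-1)·(-1) + (-1)·(-1) + (3)·(3) + (4)·(4) + (-3)·(-3)) / 5 = 40/5 = 8
  S = [[4.8, -0.2],
 [-0.2, 8]].

Step 3 — invert S. det(S) = 4.8·8 - (-0.2)² = 38.36.
  S^{-1} = (1/det) · [[d, -b], [-b, a]] = [[0.2086, 0.0052],
 [0.0052, 0.1251]].

Step 4 — quadratic form (x̄ - mu_0)^T · S^{-1} · (x̄ - mu_0):
  S^{-1} · (x̄ - mu_0) = (0.8238, -0.2294),
  (x̄ - mu_0)^T · [...] = (4)·(0.8238) + (-2)·(-0.2294) = 3.7539.

Step 5 — scale by n: T² = 6 · 3.7539 = 22.5235.

T² ≈ 22.5235


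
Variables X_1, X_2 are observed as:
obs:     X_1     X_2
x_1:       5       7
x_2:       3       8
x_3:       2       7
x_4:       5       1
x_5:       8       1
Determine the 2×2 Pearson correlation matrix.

Step 1 — column means:
  mean(X_1) = (5 + 3 + 2 + 5 + 8) / 5 = 23/5 = 4.6
  mean(X_2) = (7 + 8 + 7 + 1 + 1) / 5 = 24/5 = 4.8

Step 2 — sample variances and covariances s[i,j] = (1/(n-1)) · Σ_k (x_{k,i} - mean_i) · (x_{k,j} - mean_j), with n-1 = 4:
  s[X_1,X_1] = ((0.4)·(0.4) + (-1.6)·(-1.6) + (-2.6)·(-2.6) + (0.4)·(0.4) + (3.4)·(3.4)) / 4 = 21.2/4 = 5.3
  s[X_1,X_2] = ((0.4)·(2.2) + (-1.6)·(3.2) + (-2.6)·(2.2) + (0.4)·(-3.8) + (3.4)·(-3.8)) / 4 = -24.4/4 = -6.1
  s[X_2,X_2] = ((2.2)·(2.2) + (3.2)·(3.2) + (2.2)·(2.2) + (-3.8)·(-3.8) + (-3.8)·(-3.8)) / 4 = 48.8/4 = 12.2
  Sample standard deviations s_i = √(s[i,i]):
  s(X_1) = √(5.3) = 2.3022
  s(X_2) = √(12.2) = 3.4928

Step 3 — r_{ij} = s_{ij} / (s_i · s_j):
  r[X_1,X_1] = 1 (diagonal).
  r[X_1,X_2] = -6.1 / (2.3022 · 3.4928) = -6.1 / 8.0411 = -0.7586
  r[X_2,X_2] = 1 (diagonal).

R is symmetric with unit diagonal. Assembling:

R = [[1, -0.7586],
 [-0.7586, 1]]


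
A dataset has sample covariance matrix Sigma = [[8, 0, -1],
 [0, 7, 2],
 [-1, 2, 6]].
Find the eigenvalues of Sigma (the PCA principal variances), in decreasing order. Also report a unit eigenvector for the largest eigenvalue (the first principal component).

Step 1 — characteristic polynomial p(λ) = det(λI - Sigma) = λ³ - tr·λ² + c_1·λ - det, where tr = trace, c_1 = sum of the principal 2×2 minors, det = det(Sigma):
  tr = 8 + 7 + 6 = 21,
  c_1 = (8·7 - (0)²) + (8·6 - (-1)²) + (7·6 - (2)²) = 56 + 47 + 38 = 141,
  det = 8·(7·6 - (2)²) - (0)·((0)·6 - (2)·(-1)) + (-1)·((0)·(2) - 7·(-1)) = 8·(38) - (0)·(2) + (-1)·(7) = 297.
  So p(λ) = λ³ - 21λ² + 141λ - 297.
Step 2 — look for an integer root (rational root theorem: any rational root is an integer divisor of 297). Testing λ = 9:
  p(9) = 729 - 1701 + 1269 - 297 = 0  ✓
  Dividing out (λ - 9): p(λ) = (λ - 9)(λ² - 12λ + 33).
Step 3 — remaining eigenvalues from the quadratic λ² - 12λ + 33 = 0:
  Δ = 12² - 4·33 = 144 - 132 = 12,  λ = (12 ± √12)/2 = (12 ± 3.4641)/2 ≈ 7.7321 or 4.2679.
  Sorted: λ_1 = 9,  λ_2 = 7.7321,  λ_3 = 4.2679  (check: sum = 21 = tr ✓).

Step 4 — unit eigenvector for λ_1 = 9: v spans the null space of (Sigma - λ_1 I), whose rows are
  r_1 = (-1, 0, -1),  r_2 = (0, -2, 2),  r_3 = (-1, 2, -3).
  v is orthogonal to every row, so take v ∝ r_1 × r_2 = ((0)·(2) - (-1)·(-2), (-1)·(0) - (-1)·(2), (-1)·(-2) - (0)·(0)) = (-2, 2, 2).
  Rescale (divide by 2; multiply by -1 so the first nonzero entry is positive): u = (1, -1, -1).
  ||u|| = √((1)² + (-1)² + (-1)²) = √(3) ≈ 1.7321,  v_1 = u/||u|| ≈ (0.5774, -0.5774, -0.5774) (||v_1|| = 1).

λ_1 = 9,  λ_2 = 7.7321,  λ_3 = 4.2679;  v_1 ≈ (0.5774, -0.5774, -0.5774)


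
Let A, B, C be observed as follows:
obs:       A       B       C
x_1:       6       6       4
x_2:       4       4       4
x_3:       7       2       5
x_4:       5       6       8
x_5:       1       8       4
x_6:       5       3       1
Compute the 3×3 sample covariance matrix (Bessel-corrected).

Step 1 — column means:
  mean(A) = (6 + 4 + 7 + 5 + 1 + 5) / 6 = 28/6 = 4.6667
  mean(B) = (6 + 4 + 2 + 6 + 8 + 3) / 6 = 29/6 = 4.8333
  mean(C) = (4 + 4 + 5 + 8 + 4 + 1) / 6 = 26/6 = 4.3333

Step 2 — sample covariance S[i,j] = (1/(n-1)) · Σ_k (x_{k,i} - mean_i) · (x_{k,j} - mean_j), with n-1 = 5.
  S[A,A] = ((1.3333)·(1.3333) + (-0.6667)·(-0.6667) + (2.3333)·(2.3333) + (0.3333)·(0.3333) + (-3.6667)·(-3.6667) + (0.3333)·(0.3333)) / 5 = 21.3333/5 = 4.2667
  S[A,B] = ((1.3333)·(1.1667) + (-0.6667)·(-0.8333) + (2.3333)·(-2.8333) + (0.3333)·(1.1667) + (-3.6667)·(3.1667) + (0.3333)·(-1.8333)) / 5 = -16.3333/5 = -3.2667
  S[A,C] = ((1.3333)·(-0.3333) + (-0.6667)·(-0.3333) + (2.3333)·(0.6667) + (0.3333)·(3.6667) + (-3.6667)·(-0.3333) + (0.3333)·(-3.3333)) / 5 = 2.6667/5 = 0.5333
  S[B,B] = ((1.1667)·(1.1667) + (-0.8333)·(-0.8333) + (-2.8333)·(-2.8333) + (1.1667)·(1.1667) + (3.1667)·(3.1667) + (-1.8333)·(-1.8333)) / 5 = 24.8333/5 = 4.9667
  S[B,C] = ((1.1667)·(-0.3333) + (-0.8333)·(-0.3333) + (-2.8333)·(0.6667) + (1.1667)·(3.6667) + (3.1667)·(-0.3333) + (-1.8333)·(-3.3333)) / 5 = 7.3333/5 = 1.4667
  S[C,C] = ((-0.3333)·(-0.3333) + (-0.3333)·(-0.3333) + (0.6667)·(0.6667) + (3.6667)·(3.6667) + (-0.3333)·(-0.3333) + (-3.3333)·(-3.3333)) / 5 = 25.3333/5 = 5.0667

S is symmetric (S[j,i] = S[i,j]). Assembling:

S = [[4.2667, -3.2667, 0.5333],
 [-3.2667, 4.9667, 1.4667],
 [0.5333, 1.4667, 5.0667]]


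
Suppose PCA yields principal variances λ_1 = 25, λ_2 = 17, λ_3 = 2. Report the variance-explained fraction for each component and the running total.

Step 1 — total variance = trace(Sigma) = Σ λ_i = 25 + 17 + 2 = 44.

Step 2 — fraction explained by component i = λ_i / Σ λ:
  PC1: 25/44 = 0.5682
  PC2: 17/44 = 0.3864
  PC3: 2/44 = 0.0455

Step 3 — cumulative fraction after k components = (λ_1 + ... + λ_k) / Σ λ:
  k = 1: 25/44 = 0.5682
  k = 2: (25 + 17)/44 = 42/44 = 0.9545
  k = 3: (25 + 17 + 2)/44 = 44/44 = 1

Summary (fraction, with percent):

explained: PC1 0.5682 (56.82%), PC2 0.3864 (38.64%), PC3 0.0455 (4.55%);  cumulative: 0.5682, 0.9545, 1


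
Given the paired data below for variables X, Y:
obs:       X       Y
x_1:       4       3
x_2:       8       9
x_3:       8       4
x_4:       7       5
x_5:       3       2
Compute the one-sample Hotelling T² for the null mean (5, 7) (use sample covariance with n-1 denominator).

Step 1 — sample mean vector:
  mean(X) = (4 + 8 + 8 + 7 + 3) / 5 = 30/5 = 6
  mean(Y) = (3 + 9 + 4 + 5 + 2) / 5 = 23/5 = 4.6
  x̄ = (6, 4.6),  deviation x̄ - mu_0 = (6, 4.6) - (5, 7) = (1, -2.4).

Step 2 — sample covariance matrix, S[i,j] = (1/(n-1)) · Σ_k (x_{k,i} - mean_i) · (x_{k,j} - mean_j), divisor n-1 = 4:
  S[X,X] = ((-2)·(-2) + (2)·(2) + (2)·(2) + (1)·(1) + (-3)·(-3)) / 4 = 22/4 = 5.5
  S[X,Y] = ((-2)·(-1.6) + (2)·(4.4) + (2)·(-0.6) + (1)·(0.4) + (-3)·(-2.6)) / 4 = 19/4 = 4.75
  S[Y,Y] = ((-1.6)·(-1.6) + (4.4)·(4.4) + (-0.6)·(-0.6) + (0.4)·(0.4) + (-2.6)·(-2.6)) / 4 = 29.2/4 = 7.3
  S = [[5.5, 4.75],
 [4.75, 7.3]].

Step 3 — invert S. det(S) = 5.5·7.3 - (4.75)² = 17.5875.
  S^{-1} = (1/det) · [[d, -b], [-b, a]] = [[0.4151, -0.2701],
 [-0.2701, 0.3127]].

Step 4 — quadratic form (x̄ - mu_0)^T · S^{-1} · (x̄ - mu_0):
  S^{-1} · (x̄ - mu_0) = (1.0633, -1.0206),
  (x̄ - mu_0)^T · [...] = (1)·(1.0633) + (-2.4)·(-1.0206) = 3.5127.

Step 5 — scale by n: T² = 5 · 3.5127 = 17.5636.

T² ≈ 17.5636


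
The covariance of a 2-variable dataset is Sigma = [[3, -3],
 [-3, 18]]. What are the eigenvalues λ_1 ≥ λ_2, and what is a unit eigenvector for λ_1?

Step 1 — characteristic polynomial of 2×2 Sigma:
  det(Sigma - λI) = λ² - trace · λ + det = 0.
  trace = 3 + 18 = 21, det = 3·18 - (-3)² = 45.
Step 2 — discriminant:
  Δ = trace² - 4·det = 441 - 180 = 261.
Step 3 — eigenvalues:
  λ = (trace ± √Δ)/2 = (21 ± 16.1555)/2,
  λ_1 = 18.5777,  λ_2 = 2.4223.

Step 4 — unit eigenvector for λ_1: solve (Sigma - λ_1 I)v = 0. First row:
  (3 - 18.5777)·v_x + (-3)·v_y = 0, i.e. (-15.5777)·v_x + (-3)·v_y = 0,
  so v ∝ (b, λ_1 - a) = (-3, 15.5777); multiply by -1 so the first entry is positive: u = (3, -15.5777).
  ||u|| = √((3)² + (-15.5777)²) = √(251.6662) ≈ 15.864,
  v_1 = u/||u|| ≈ (0.1891, -0.982) (||v_1|| = 1).

λ_1 = 18.5777,  λ_2 = 2.4223;  v_1 ≈ (0.1891, -0.982)


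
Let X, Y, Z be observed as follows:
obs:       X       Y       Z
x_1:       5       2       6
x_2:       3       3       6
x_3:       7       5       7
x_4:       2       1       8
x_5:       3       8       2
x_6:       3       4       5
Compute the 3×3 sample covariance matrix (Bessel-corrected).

Step 1 — column means:
  mean(X) = (5 + 3 + 7 + 2 + 3 + 3) / 6 = 23/6 = 3.8333
  mean(Y) = (2 + 3 + 5 + 1 + 8 + 4) / 6 = 23/6 = 3.8333
  mean(Z) = (6 + 6 + 7 + 8 + 2 + 5) / 6 = 34/6 = 5.6667

Step 2 — sample covariance S[i,j] = (1/(n-1)) · Σ_k (x_{k,i} - mean_i) · (x_{k,j} - mean_j), with n-1 = 5.
  S[X,X] = ((1.1667)·(1.1667) + (-0.8333)·(-0.8333) + (3.1667)·(3.1667) + (-1.8333)·(-1.8333) + (-0.8333)·(-0.8333) + (-0.8333)·(-0.8333)) / 5 = 16.8333/5 = 3.3667
  S[X,Y] = ((1.1667)·(-1.8333) + (-0.8333)·(-0.8333) + (3.1667)·(1.1667) + (-1.8333)·(-2.8333) + (-0.8333)·(4.1667) + (-0.8333)·(0.1667)) / 5 = 3.8333/5 = 0.7667
  S[X,Z] = ((1.1667)·(0.3333) + (-0.8333)·(0.3333) + (3.1667)·(1.3333) + (-1.8333)·(2.3333) + (-0.8333)·(-3.6667) + (-0.8333)·(-0.6667)) / 5 = 3.6667/5 = 0.7333
  S[Y,Y] = ((-1.8333)·(-1.8333) + (-0.8333)·(-0.8333) + (1.1667)·(1.1667) + (-2.8333)·(-2.8333) + (4.1667)·(4.1667) + (0.1667)·(0.1667)) / 5 = 30.8333/5 = 6.1667
  S[Y,Z] = ((-1.8333)·(0.3333) + (-0.8333)·(0.3333) + (1.1667)·(1.3333) + (-2.8333)·(2.3333) + (4.1667)·(-3.6667) + (0.1667)·(-0.6667)) / 5 = -21.3333/5 = -4.2667
  S[Z,Z] = ((0.3333)·(0.3333) + (0.3333)·(0.3333) + (1.3333)·(1.3333) + (2.3333)·(2.3333) + (-3.6667)·(-3.6667) + (-0.6667)·(-0.6667)) / 5 = 21.3333/5 = 4.2667

S is symmetric (S[j,i] = S[i,j]). Assembling:

S = [[3.3667, 0.7667, 0.7333],
 [0.7667, 6.1667, -4.2667],
 [0.7333, -4.2667, 4.2667]]


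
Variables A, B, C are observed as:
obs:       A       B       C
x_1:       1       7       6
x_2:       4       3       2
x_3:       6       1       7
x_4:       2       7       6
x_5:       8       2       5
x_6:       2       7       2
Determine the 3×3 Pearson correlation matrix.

Step 1 — column means:
  mean(A) = (1 + 4 + 6 + 2 + 8 + 2) / 6 = 23/6 = 3.8333
  mean(B) = (7 + 3 + 1 + 7 + 2 + 7) / 6 = 27/6 = 4.5
  mean(C) = (6 + 2 + 7 + 6 + 5 + 2) / 6 = 28/6 = 4.6667

Step 2 — sample variances and covariances s[i,j] = (1/(n-1)) · Σ_k (x_{k,i} - mean_i) · (x_{k,j} - mean_j), with n-1 = 5:
  s[A,A] = ((-2.8333)·(-2.8333) + (0.1667)·(0.1667) + (2.1667)·(2.1667) + (-1.8333)·(-1.8333) + (4.1667)·(4.1667) + (-1.8333)·(-1.8333)) / 5 = 36.8333/5 = 7.3667
  s[A,B] = ((-2.8333)·(2.5) + (0.1667)·(-1.5) + (2.1667)·(-3.5) + (-1.8333)·(2.5) + (4.1667)·(-2.5) + (-1.8333)·(2.5)) / 5 = -34.5/5 = -6.9
  s[A,C] = ((-2.8333)·(1.3333) + (0.1667)·(-2.6667) + (2.1667)·(2.3333) + (-1.8333)·(1.3333) + (4.1667)·(0.3333) + (-1.8333)·(-2.6667)) / 5 = 4.6667/5 = 0.9333
  s[B,B] = ((2.5)·(2.5) + (-1.5)·(-1.5) + (-3.5)·(-3.5) + (2.5)·(2.5) + (-2.5)·(-2.5) + (2.5)·(2.5)) / 5 = 39.5/5 = 7.9
  s[B,C] = ((2.5)·(1.3333) + (-1.5)·(-2.6667) + (-3.5)·(2.3333) + (2.5)·(1.3333) + (-2.5)·(0.3333) + (2.5)·(-2.6667)) / 5 = -5/5 = -1
  s[C,C] = ((1.3333)·(1.3333) + (-2.6667)·(-2.6667) + (2.3333)·(2.3333) + (1.3333)·(1.3333) + (0.3333)·(0.3333) + (-2.6667)·(-2.6667)) / 5 = 23.3333/5 = 4.6667
  Sample standard deviations s_i = √(s[i,i]):
  s(A) = √(7.3667) = 2.7142
  s(B) = √(7.9) = 2.8107
  s(C) = √(4.6667) = 2.1602

Step 3 — r_{ij} = s_{ij} / (s_i · s_j):
  r[A,A] = 1 (diagonal).
  r[A,B] = -6.9 / (2.7142 · 2.8107) = -6.9 / 7.6287 = -0.9045
  r[A,C] = 0.9333 / (2.7142 · 2.1602) = 0.9333 / 5.8633 = 0.1592
  r[B,B] = 1 (diagonal).
  r[B,C] = -1 / (2.8107 · 2.1602) = -1 / 6.0718 = -0.1647
  r[C,C] = 1 (diagonal).

R is symmetric with unit diagonal. Assembling:

R = [[1, -0.9045, 0.1592],
 [-0.9045, 1, -0.1647],
 [0.1592, -0.1647, 1]]


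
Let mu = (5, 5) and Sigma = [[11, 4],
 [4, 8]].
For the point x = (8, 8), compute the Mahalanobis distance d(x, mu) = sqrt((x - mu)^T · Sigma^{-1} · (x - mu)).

Step 1 — centre the observation: (x - mu) = (3, 3).

Step 2 — invert Sigma. det(Sigma) = 11·8 - (4)² = 72.
  Sigma^{-1} = (1/det) · [[d, -b], [-b, a]] = [[0.1111, -0.0556],
 [-0.0556, 0.1528]].

Step 3 — form the quadratic (x - mu)^T · Sigma^{-1} · (x - mu):
  Sigma^{-1} · (x - mu) = (0.1667, 0.2917).
  (x - mu)^T · [Sigma^{-1} · (x - mu)] = (3)·(0.1667) + (3)·(0.2917) = 1.375.

Step 4 — take square root: d = √(1.375) ≈ 1.1726.

d(x, mu) = √(1.375) ≈ 1.1726


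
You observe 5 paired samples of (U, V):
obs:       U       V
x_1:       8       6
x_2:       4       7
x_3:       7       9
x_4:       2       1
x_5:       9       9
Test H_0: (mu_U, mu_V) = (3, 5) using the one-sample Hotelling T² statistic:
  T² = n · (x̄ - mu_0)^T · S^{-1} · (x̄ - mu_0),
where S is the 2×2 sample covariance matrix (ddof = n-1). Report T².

Step 1 — sample mean vector:
  mean(U) = (8 + 4 + 7 + 2 + 9) / 5 = 30/5 = 6
  mean(V) = (6 + 7 + 9 + 1 + 9) / 5 = 32/5 = 6.4
  x̄ = (6, 6.4),  deviation x̄ - mu_0 = (6, 6.4) - (3, 5) = (3, 1.4).

Step 2 — sample covariance matrix, S[i,j] = (1/(n-1)) · Σ_k (x_{k,i} - mean_i) · (x_{k,j} - mean_j), divisor n-1 = 4:
  S[U,U] = ((2)·(2) + (-2)·(-2) + (1)·(1) + (-4)·(-4) + (3)·(3)) / 4 = 34/4 = 8.5
  S[U,V] = ((2)·(-0.4) + (-2)·(0.6) + (1)·(2.6) + (-4)·(-5.4) + (3)·(2.6)) / 4 = 30/4 = 7.5
  S[V,V] = ((-0.4)·(-0.4) + (0.6)·(0.6) + (2.6)·(2.6) + (-5.4)·(-5.4) + (2.6)·(2.6)) / 4 = 43.2/4 = 10.8
  S = [[8.5, 7.5],
 [7.5, 10.8]].

Step 3 — invert S. det(S) = 8.5·10.8 - (7.5)² = 35.55.
  S^{-1} = (1/det) · [[d, -b], [-b, a]] = [[0.3038, -0.211],
 [-0.211, 0.2391]].

Step 4 — quadratic form (x̄ - mu_0)^T · S^{-1} · (x̄ - mu_0):
  S^{-1} · (x̄ - mu_0) = (0.616, -0.2982),
  (x̄ - mu_0)^T · [...] = (3)·(0.616) + (1.4)·(-0.2982) = 1.4307.

Step 5 — scale by n: T² = 5 · 1.4307 = 7.1533.

T² ≈ 7.1533


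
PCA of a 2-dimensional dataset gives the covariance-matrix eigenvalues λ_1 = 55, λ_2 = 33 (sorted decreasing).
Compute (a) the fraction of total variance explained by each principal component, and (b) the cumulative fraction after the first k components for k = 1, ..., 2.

Step 1 — total variance = trace(Sigma) = Σ λ_i = 55 + 33 = 88.

Step 2 — fraction explained by component i = λ_i / Σ λ:
  PC1: 55/88 = 0.625
  PC2: 33/88 = 0.375

Step 3 — cumulative fraction after k components = (λ_1 + ... + λ_k) / Σ λ:
  k = 1: 55/88 = 0.625
  k = 2: (55 + 33)/88 = 88/88 = 1

Summary (fraction, with percent):

explained: PC1 0.625 (62.5%), PC2 0.375 (37.5%);  cumulative: 0.625, 1


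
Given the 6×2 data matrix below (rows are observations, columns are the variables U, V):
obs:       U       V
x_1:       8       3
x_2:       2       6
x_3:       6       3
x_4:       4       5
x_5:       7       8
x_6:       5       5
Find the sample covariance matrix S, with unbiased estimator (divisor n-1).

Step 1 — column means:
  mean(U) = (8 + 2 + 6 + 4 + 7 + 5) / 6 = 32/6 = 5.3333
  mean(V) = (3 + 6 + 3 + 5 + 8 + 5) / 6 = 30/6 = 5

Step 2 — sample covariance S[i,j] = (1/(n-1)) · Σ_k (x_{k,i} - mean_i) · (x_{k,j} - mean_j), with n-1 = 5.
  S[U,U] = ((2.6667)·(2.6667) + (-3.3333)·(-3.3333) + (0.6667)·(0.6667) + (-1.3333)·(-1.3333) + (1.6667)·(1.6667) + (-0.3333)·(-0.3333)) / 5 = 23.3333/5 = 4.6667
  S[U,V] = ((2.6667)·(-2) + (-3.3333)·(1) + (0.6667)·(-2) + (-1.3333)·(0) + (1.6667)·(3) + (-0.3333)·(0)) / 5 = -5/5 = -1
  S[V,V] = ((-2)·(-2) + (1)·(1) + (-2)·(-2) + (0)·(0) + (3)·(3) + (0)·(0)) / 5 = 18/5 = 3.6

S is symmetric (S[j,i] = S[i,j]). Assembling:

S = [[4.6667, -1],
 [-1, 3.6]]


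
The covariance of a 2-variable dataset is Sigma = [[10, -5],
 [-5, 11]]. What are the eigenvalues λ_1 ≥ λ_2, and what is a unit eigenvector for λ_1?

Step 1 — characteristic polynomial of 2×2 Sigma:
  det(Sigma - λI) = λ² - trace · λ + det = 0.
  trace = 10 + 11 = 21, det = 10·11 - (-5)² = 85.
Step 2 — discriminant:
  Δ = trace² - 4·det = 441 - 340 = 101.
Step 3 — eigenvalues:
  λ = (trace ± √Δ)/2 = (21 ± 10.0499)/2,
  λ_1 = 15.5249,  λ_2 = 5.4751.

Step 4 — unit eigenvector for λ_1: solve (Sigma - λ_1 I)v = 0. First row:
  (10 - 15.5249)·v_x + (-5)·v_y = 0, i.e. (-5.5249)·v_x + (-5)·v_y = 0,
  so v ∝ (b, λ_1 - a) = (-5, 5.5249); multiply by -1 so the first entry is positive: u = (5, -5.5249).
  ||u|| = √((5)² + (-5.5249)²) = √(55.5249) ≈ 7.4515,
  v_1 = u/||u|| ≈ (0.671, -0.7415) (||v_1|| = 1).

λ_1 = 15.5249,  λ_2 = 5.4751;  v_1 ≈ (0.671, -0.7415)


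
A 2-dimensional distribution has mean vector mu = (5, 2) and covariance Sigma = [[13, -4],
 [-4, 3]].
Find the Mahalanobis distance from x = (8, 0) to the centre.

Step 1 — centre the observation: (x - mu) = (3, -2).

Step 2 — invert Sigma. det(Sigma) = 13·3 - (-4)² = 23.
  Sigma^{-1} = (1/det) · [[d, -b], [-b, a]] = [[0.1304, 0.1739],
 [0.1739, 0.5652]].

Step 3 — form the quadratic (x - mu)^T · Sigma^{-1} · (x - mu):
  Sigma^{-1} · (x - mu) = (0.0435, -0.6087).
  (x - mu)^T · [Sigma^{-1} · (x - mu)] = (3)·(0.0435) + (-2)·(-0.6087) = 1.3478.

Step 4 — take square root: d = √(1.3478) ≈ 1.161.

d(x, mu) = √(1.3478) ≈ 1.161


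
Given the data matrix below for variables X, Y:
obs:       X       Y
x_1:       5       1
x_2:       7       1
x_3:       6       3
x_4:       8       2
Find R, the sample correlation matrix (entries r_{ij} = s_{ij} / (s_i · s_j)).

Step 1 — column means:
  mean(X) = (5 + 7 + 6 + 8) / 4 = 26/4 = 6.5
  mean(Y) = (1 + 1 + 3 + 2) / 4 = 7/4 = 1.75

Step 2 — sample variances and covariances s[i,j] = (1/(n-1)) · Σ_k (x_{k,i} - mean_i) · (x_{k,j} - mean_j), with n-1 = 3:
  s[X,X] = ((-1.5)·(-1.5) + (0.5)·(0.5) + (-0.5)·(-0.5) + (1.5)·(1.5)) / 3 = 5/3 = 1.6667
  s[X,Y] = ((-1.5)·(-0.75) + (0.5)·(-0.75) + (-0.5)·(1.25) + (1.5)·(0.25)) / 3 = 0.5/3 = 0.1667
  s[Y,Y] = ((-0.75)·(-0.75) + (-0.75)·(-0.75) + (1.25)·(1.25) + (0.25)·(0.25)) / 3 = 2.75/3 = 0.9167
  Sample standard deviations s_i = √(s[i,i]):
  s(X) = √(1.6667) = 1.291
  s(Y) = √(0.9167) = 0.9574

Step 3 — r_{ij} = s_{ij} / (s_i · s_j):
  r[X,X] = 1 (diagonal).
  r[X,Y] = 0.1667 / (1.291 · 0.9574) = 0.1667 / 1.236 = 0.1348
  r[Y,Y] = 1 (diagonal).

R is symmetric with unit diagonal. Assembling:

R = [[1, 0.1348],
 [0.1348, 1]]


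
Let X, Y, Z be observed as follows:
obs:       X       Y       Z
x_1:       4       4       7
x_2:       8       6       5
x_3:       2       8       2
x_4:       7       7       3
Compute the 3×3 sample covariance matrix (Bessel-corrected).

Step 1 — column means:
  mean(X) = (4 + 8 + 2 + 7) / 4 = 21/4 = 5.25
  mean(Y) = (4 + 6 + 8 + 7) / 4 = 25/4 = 6.25
  mean(Z) = (7 + 5 + 2 + 3) / 4 = 17/4 = 4.25

Step 2 — sample covariance S[i,j] = (1/(n-1)) · Σ_k (x_{k,i} - mean_i) · (x_{k,j} - mean_j), with n-1 = 3.
  S[X,X] = ((-1.25)·(-1.25) + (2.75)·(2.75) + (-3.25)·(-3.25) + (1.75)·(1.75)) / 3 = 22.75/3 = 7.5833
  S[X,Y] = ((-1.25)·(-2.25) + (2.75)·(-0.25) + (-3.25)·(1.75) + (1.75)·(0.75)) / 3 = -2.25/3 = -0.75
  S[X,Z] = ((-1.25)·(2.75) + (2.75)·(0.75) + (-3.25)·(-2.25) + (1.75)·(-1.25)) / 3 = 3.75/3 = 1.25
  S[Y,Y] = ((-2.25)·(-2.25) + (-0.25)·(-0.25) + (1.75)·(1.75) + (0.75)·(0.75)) / 3 = 8.75/3 = 2.9167
  S[Y,Z] = ((-2.25)·(2.75) + (-0.25)·(0.75) + (1.75)·(-2.25) + (0.75)·(-1.25)) / 3 = -11.25/3 = -3.75
  S[Z,Z] = ((2.75)·(2.75) + (0.75)·(0.75) + (-2.25)·(-2.25) + (-1.25)·(-1.25)) / 3 = 14.75/3 = 4.9167

S is symmetric (S[j,i] = S[i,j]). Assembling:

S = [[7.5833, -0.75, 1.25],
 [-0.75, 2.9167, -3.75],
 [1.25, -3.75, 4.9167]]


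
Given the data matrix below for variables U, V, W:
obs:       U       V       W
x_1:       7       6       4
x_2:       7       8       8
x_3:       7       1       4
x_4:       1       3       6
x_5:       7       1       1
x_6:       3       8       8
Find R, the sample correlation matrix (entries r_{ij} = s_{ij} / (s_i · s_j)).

Step 1 — column means:
  mean(U) = (7 + 7 + 7 + 1 + 7 + 3) / 6 = 32/6 = 5.3333
  mean(V) = (6 + 8 + 1 + 3 + 1 + 8) / 6 = 27/6 = 4.5
  mean(W) = (4 + 8 + 4 + 6 + 1 + 8) / 6 = 31/6 = 5.1667

Step 2 — sample variances and covariances s[i,j] = (1/(n-1)) · Σ_k (x_{k,i} - mean_i) · (x_{k,j} - mean_j), with n-1 = 5:
  s[U,U] = ((1.6667)·(1.6667) + (1.6667)·(1.6667) + (1.6667)·(1.6667) + (-4.3333)·(-4.3333) + (1.6667)·(1.6667) + (-2.3333)·(-2.3333)) / 5 = 35.3333/5 = 7.0667
  s[U,V] = ((1.6667)·(1.5) + (1.6667)·(3.5) + (1.6667)·(-3.5) + (-4.3333)·(-1.5) + (1.6667)·(-3.5) + (-2.3333)·(3.5)) / 5 = -5/5 = -1
  s[U,W] = ((1.6667)·(-1.1667) + (1.6667)·(2.8333) + (1.6667)·(-1.1667) + (-4.3333)·(0.8333) + (1.6667)·(-4.1667) + (-2.3333)·(2.8333)) / 5 = -16.3333/5 = -3.2667
  s[V,V] = ((1.5)·(1.5) + (3.5)·(3.5) + (-3.5)·(-3.5) + (-1.5)·(-1.5) + (-3.5)·(-3.5) + (3.5)·(3.5)) / 5 = 53.5/5 = 10.7
  s[V,W] = ((1.5)·(-1.1667) + (3.5)·(2.8333) + (-3.5)·(-1.1667) + (-1.5)·(0.8333) + (-3.5)·(-4.1667) + (3.5)·(2.8333)) / 5 = 35.5/5 = 7.1
  s[W,W] = ((-1.1667)·(-1.1667) + (2.8333)·(2.8333) + (-1.1667)·(-1.1667) + (0.8333)·(0.8333) + (-4.1667)·(-4.1667) + (2.8333)·(2.8333)) / 5 = 36.8333/5 = 7.3667
  Sample standard deviations s_i = √(s[i,i]):
  s(U) = √(7.0667) = 2.6583
  s(V) = √(10.7) = 3.2711
  s(W) = √(7.3667) = 2.7142

Step 3 — r_{ij} = s_{ij} / (s_i · s_j):
  r[U,U] = 1 (diagonal).
  r[U,V] = -1 / (2.6583 · 3.2711) = -1 / 8.6956 = -0.115
  r[U,W] = -3.2667 / (2.6583 · 2.7142) = -3.2667 / 7.2151 = -0.4528
  r[V,V] = 1 (diagonal).
  r[V,W] = 7.1 / (3.2711 · 2.7142) = 7.1 / 8.8783 = 0.7997
  r[W,W] = 1 (diagonal).

R is symmetric with unit diagonal. Assembling:

R = [[1, -0.115, -0.4528],
 [-0.115, 1, 0.7997],
 [-0.4528, 0.7997, 1]]


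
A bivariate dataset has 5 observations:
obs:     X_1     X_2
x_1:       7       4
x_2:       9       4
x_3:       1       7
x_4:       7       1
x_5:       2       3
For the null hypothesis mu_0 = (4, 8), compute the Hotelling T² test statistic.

Step 1 — sample mean vector:
  mean(X_1) = (7 + 9 + 1 + 7 + 2) / 5 = 26/5 = 5.2
  mean(X_2) = (4 + 4 + 7 + 1 + 3) / 5 = 19/5 = 3.8
  x̄ = (5.2, 3.8),  deviation x̄ - mu_0 = (5.2, 3.8) - (4, 8) = (1.2, -4.2).

Step 2 — sample covariance matrix, S[i,j] = (1/(n-1)) · Σ_k (x_{k,i} - mean_i) · (x_{k,j} - mean_j), divisor n-1 = 4:
  S[X_1,X_1] = ((1.8)·(1.8) + (3.8)·(3.8) + (-4.2)·(-4.2) + (1.8)·(1.8) + (-3.2)·(-3.2)) / 4 = 48.8/4 = 12.2
  S[X_1,X_2] = ((1.8)·(0.2) + (3.8)·(0.2) + (-4.2)·(3.2) + (1.8)·(-2.8) + (-3.2)·(-0.8)) / 4 = -14.8/4 = -3.7
  S[X_2,X_2] = ((0.2)·(0.2) + (0.2)·(0.2) + (3.2)·(3.2) + (-2.8)·(-2.8) + (-0.8)·(-0.8)) / 4 = 18.8/4 = 4.7
  S = [[12.2, -3.7],
 [-3.7, 4.7]].

Step 3 — invert S. det(S) = 12.2·4.7 - (-3.7)² = 43.65.
  S^{-1} = (1/det) · [[d, -b], [-b, a]] = [[0.1077, 0.0848],
 [0.0848, 0.2795]].

Step 4 — quadratic form (x̄ - mu_0)^T · S^{-1} · (x̄ - mu_0):
  S^{-1} · (x̄ - mu_0) = (-0.2268, -1.0722),
  (x̄ - mu_0)^T · [...] = (1.2)·(-0.2268) + (-4.2)·(-1.0722) = 4.2309.

Step 5 — scale by n: T² = 5 · 4.2309 = 21.1546.

T² ≈ 21.1546


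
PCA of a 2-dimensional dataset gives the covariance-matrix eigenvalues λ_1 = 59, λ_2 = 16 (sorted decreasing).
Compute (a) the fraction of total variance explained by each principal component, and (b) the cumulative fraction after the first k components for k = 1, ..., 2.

Step 1 — total variance = trace(Sigma) = Σ λ_i = 59 + 16 = 75.

Step 2 — fraction explained by component i = λ_i / Σ λ:
  PC1: 59/75 = 0.7867
  PC2: 16/75 = 0.2133

Step 3 — cumulative fraction after k components = (λ_1 + ... + λ_k) / Σ λ:
  k = 1: 59/75 = 0.7867
  k = 2: (59 + 16)/75 = 75/75 = 1

Summary (fraction, with percent):

explained: PC1 0.7867 (78.67%), PC2 0.2133 (21.33%);  cumulative: 0.7867, 1


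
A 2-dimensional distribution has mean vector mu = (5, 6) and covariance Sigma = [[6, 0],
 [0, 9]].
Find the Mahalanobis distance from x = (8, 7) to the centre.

Step 1 — centre the observation: (x - mu) = (3, 1).

Step 2 — invert Sigma. det(Sigma) = 6·9 - (0)² = 54.
  Sigma^{-1} = (1/det) · [[d, -b], [-b, a]] = [[0.1667, 0],
 [0, 0.1111]].

Step 3 — form the quadratic (x - mu)^T · Sigma^{-1} · (x - mu):
  Sigma^{-1} · (x - mu) = (0.5, 0.1111).
  (x - mu)^T · [Sigma^{-1} · (x - mu)] = (3)·(0.5) + (1)·(0.1111) = 1.6111.

Step 4 — take square root: d = √(1.6111) ≈ 1.2693.

d(x, mu) = √(1.6111) ≈ 1.2693


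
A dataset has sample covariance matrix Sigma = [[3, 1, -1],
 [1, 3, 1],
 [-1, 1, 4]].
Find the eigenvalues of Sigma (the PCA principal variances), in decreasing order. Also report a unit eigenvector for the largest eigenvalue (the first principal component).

Step 1 — characteristic polynomial p(λ) = det(λI - Sigma) = λ³ - tr·λ² + c_1·λ - det, where tr = trace, c_1 = sum of the principal 2×2 minors, det = det(Sigma):
  tr = 3 + 3 + 4 = 10,
  c_1 = (3·3 - (1)²) + (3·4 - (-1)²) + (3·4 - (1)²) = 8 + 11 + 11 = 30,
  det = 3·(3·4 - (1)²) - (1)·((1)·4 - (1)·(-1)) + (-1)·((1)·(1) - 3·(-1)) = 3·(11) - (1)·(5) + (-1)·(4) = 24.
  So p(λ) = λ³ - 10λ² + 30λ - 24.
Step 2 — look for an integer root (rational root theorem: any rational root is an integer divisor of 24). Testing λ = 4:
  p(4) = 64 - 160 + 120 - 24 = 0  ✓
  Dividing out (λ - 4): p(λ) = (λ - 4)(λ² - 6λ + 6).
Step 3 — remaining eigenvalues from the quadratic λ² - 6λ + 6 = 0:
  Δ = 6² - 4·6 = 36 - 24 = 12,  λ = (6 ± √12)/2 = (6 ± 3.4641)/2 ≈ 4.7321 or 1.2679.
  Sorted: λ_1 = 4.7321,  λ_2 = 4,  λ_3 = 1.2679  (check: sum = 10 = tr ✓).

Step 4 — unit eigenvector for λ_1 ≈ 4.7321: v spans the null space of (Sigma - λ_1 I), whose rows are
  r_1 = (-1.7321, 1, -1),  r_2 = (1, -1.7321, 1),  r_3 = (-1, 1, -0.7321).
  v is orthogonal to every row, so take v ∝ r_1 × r_2 = ((1)·(1) - (-1)·(-1.7321), (-1)·(1) - (-1.7321)·(1), (-1.7321)·(-1.7321) - (1)·(1)) ≈ (-0.7321, 0.7321, 2).
  Rescale (multiply by -1 so the first nonzero entry is positive): u = (0.7321, -0.7321, -2).
  ||u|| = √((0.7321)² + (-0.7321)² + (-2)²) = √(5.0718) ≈ 2.2521,  v_1 = u/||u|| ≈ (0.3251, -0.3251, -0.8881) (||v_1|| = 1).

λ_1 = 4.7321,  λ_2 = 4,  λ_3 = 1.2679;  v_1 ≈ (0.3251, -0.3251, -0.8881)


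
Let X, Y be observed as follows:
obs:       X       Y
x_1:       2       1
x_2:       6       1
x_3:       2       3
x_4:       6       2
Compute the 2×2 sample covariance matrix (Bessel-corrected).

Step 1 — column means:
  mean(X) = (2 + 6 + 2 + 6) / 4 = 16/4 = 4
  mean(Y) = (1 + 1 + 3 + 2) / 4 = 7/4 = 1.75

Step 2 — sample covariance S[i,j] = (1/(n-1)) · Σ_k (x_{k,i} - mean_i) · (x_{k,j} - mean_j), with n-1 = 3.
  S[X,X] = ((-2)·(-2) + (2)·(2) + (-2)·(-2) + (2)·(2)) / 3 = 16/3 = 5.3333
  S[X,Y] = ((-2)·(-0.75) + (2)·(-0.75) + (-2)·(1.25) + (2)·(0.25)) / 3 = -2/3 = -0.6667
  S[Y,Y] = ((-0.75)·(-0.75) + (-0.75)·(-0.75) + (1.25)·(1.25) + (0.25)·(0.25)) / 3 = 2.75/3 = 0.9167

S is symmetric (S[j,i] = S[i,j]). Assembling:

S = [[5.3333, -0.6667],
 [-0.6667, 0.9167]]


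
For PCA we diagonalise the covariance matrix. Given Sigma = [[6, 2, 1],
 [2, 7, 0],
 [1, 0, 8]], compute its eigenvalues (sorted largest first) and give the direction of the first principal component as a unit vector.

Step 1 — characteristic polynomial p(λ) = det(λI - Sigma) = λ³ - tr·λ² + c_1·λ - det, where tr = trace, c_1 = sum of the principal 2×2 minors, det = det(Sigma):
  tr = 6 + 7 + 8 = 21,
  c_1 = (6·7 - (2)²) + (6·8 - (1)²) + (7·8 - (0)²) = 38 + 47 + 56 = 141,
  det = 6·(7·8 - (0)²) - (2)·((2)·8 - (0)·(1)) + (1)·((2)·(0) - 7·(1)) = 6·(56) - (2)·(16) + (1)·(-7) = 297.
  So p(λ) = λ³ - 21λ² + 141λ - 297.
Step 2 — look for an integer root (rational root theorem: any rational root is an integer divisor of 297). Testing λ = 9:
  p(9) = 729 - 1701 + 1269 - 297 = 0  ✓
  Dividing out (λ - 9): p(λ) = (λ - 9)(λ² - 12λ + 33).
Step 3 — remaining eigenvalues from the quadratic λ² - 12λ + 33 = 0:
  Δ = 12² - 4·33 = 144 - 132 = 12,  λ = (12 ± √12)/2 = (12 ± 3.4641)/2 ≈ 7.7321 or 4.2679.
  Sorted: λ_1 = 9,  λ_2 = 7.7321,  λ_3 = 4.2679  (check: sum = 21 = tr ✓).

Step 4 — unit eigenvector for λ_1 = 9: v spans the null space of (Sigma - λ_1 I), whose rows are
  r_1 = (-3, 2, 1),  r_2 = (2, -2, 0),  r_3 = (1, 0, -1).
  v is orthogonal to every row, so take v ∝ r_1 × r_2 = ((2)·(0) - (1)·(-2), (1)·(2) - (-3)·(0), (-3)·(-2) - (2)·(2)) = (2, 2, 2).
  Rescale (divide by 2): u = (1, 1, 1).
  ||u|| = √((1)² + (1)² + (1)²) = √(3) ≈ 1.7321,  v_1 = u/||u|| ≈ (0.5774, 0.5774, 0.5774) (||v_1|| = 1).

λ_1 = 9,  λ_2 = 7.7321,  λ_3 = 4.2679;  v_1 ≈ (0.5774, 0.5774, 0.5774)


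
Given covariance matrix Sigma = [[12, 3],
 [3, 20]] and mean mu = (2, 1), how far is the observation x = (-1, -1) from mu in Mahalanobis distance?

Step 1 — centre the observation: (x - mu) = (-3, -2).

Step 2 — invert Sigma. det(Sigma) = 12·20 - (3)² = 231.
  Sigma^{-1} = (1/det) · [[d, -b], [-b, a]] = [[0.0866, -0.013],
 [-0.013, 0.0519]].

Step 3 — form the quadratic (x - mu)^T · Sigma^{-1} · (x - mu):
  Sigma^{-1} · (x - mu) = (-0.2338, -0.0649).
  (x - mu)^T · [Sigma^{-1} · (x - mu)] = (-3)·(-0.2338) + (-2)·(-0.0649) = 0.8312.

Step 4 — take square root: d = √(0.8312) ≈ 0.9117.

d(x, mu) = √(0.8312) ≈ 0.9117


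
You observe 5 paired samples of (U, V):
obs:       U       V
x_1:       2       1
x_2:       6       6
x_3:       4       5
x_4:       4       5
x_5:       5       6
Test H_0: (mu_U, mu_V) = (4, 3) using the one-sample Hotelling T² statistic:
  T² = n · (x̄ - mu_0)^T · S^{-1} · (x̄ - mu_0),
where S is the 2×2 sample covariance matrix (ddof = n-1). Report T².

Step 1 — sample mean vector:
  mean(U) = (2 + 6 + 4 + 4 + 5) / 5 = 21/5 = 4.2
  mean(V) = (1 + 6 + 5 + 5 + 6) / 5 = 23/5 = 4.6
  x̄ = (4.2, 4.6),  deviation x̄ - mu_0 = (4.2, 4.6) - (4, 3) = (0.2, 1.6).

Step 2 — sample covariance matrix, S[i,j] = (1/(n-1)) · Σ_k (x_{k,i} - mean_i) · (x_{k,j} - mean_j), divisor n-1 = 4:
  S[U,U] = ((-2.2)·(-2.2) + (1.8)·(1.8) + (-0.2)·(-0.2) + (-0.2)·(-0.2) + (0.8)·(0.8)) / 4 = 8.8/4 = 2.2
  S[U,V] = ((-2.2)·(-3.6) + (1.8)·(1.4) + (-0.2)·(0.4) + (-0.2)·(0.4) + (0.8)·(1.4)) / 4 = 11.4/4 = 2.85
  S[V,V] = ((-3.6)·(-3.6) + (1.4)·(1.4) + (0.4)·(0.4) + (0.4)·(0.4) + (1.4)·(1.4)) / 4 = 17.2/4 = 4.3
  S = [[2.2, 2.85],
 [2.85, 4.3]].

Step 3 — invert S. det(S) = 2.2·4.3 - (2.85)² = 1.3375.
  S^{-1} = (1/det) · [[d, -b], [-b, a]] = [[3.215, -2.1308],
 [-2.1308, 1.6449]].

Step 4 — quadratic form (x̄ - mu_0)^T · S^{-1} · (x̄ - mu_0):
  S^{-1} · (x̄ - mu_0) = (-2.7664, 2.2056),
  (x̄ - mu_0)^T · [...] = (0.2)·(-2.7664) + (1.6)·(2.2056) = 2.9757.

Step 5 — scale by n: T² = 5 · 2.9757 = 14.8785.

T² ≈ 14.8785


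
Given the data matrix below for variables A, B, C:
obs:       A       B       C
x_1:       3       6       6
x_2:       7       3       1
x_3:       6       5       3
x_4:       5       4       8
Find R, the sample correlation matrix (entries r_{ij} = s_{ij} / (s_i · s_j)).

Step 1 — column means:
  mean(A) = (3 + 7 + 6 + 5) / 4 = 21/4 = 5.25
  mean(B) = (6 + 3 + 5 + 4) / 4 = 18/4 = 4.5
  mean(C) = (6 + 1 + 3 + 8) / 4 = 18/4 = 4.5

Step 2 — sample variances and covariances s[i,j] = (1/(n-1)) · Σ_k (x_{k,i} - mean_i) · (x_{k,j} - mean_j), with n-1 = 3:
  s[A,A] = ((-2.25)·(-2.25) + (1.75)·(1.75) + (0.75)·(0.75) + (-0.25)·(-0.25)) / 3 = 8.75/3 = 2.9167
  s[A,B] = ((-2.25)·(1.5) + (1.75)·(-1.5) + (0.75)·(0.5) + (-0.25)·(-0.5)) / 3 = -5.5/3 = -1.8333
  s[A,C] = ((-2.25)·(1.5) + (1.75)·(-3.5) + (0.75)·(-1.5) + (-0.25)·(3.5)) / 3 = -11.5/3 = -3.8333
  s[B,B] = ((1.5)·(1.5) + (-1.5)·(-1.5) + (0.5)·(0.5) + (-0.5)·(-0.5)) / 3 = 5/3 = 1.6667
  s[B,C] = ((1.5)·(1.5) + (-1.5)·(-3.5) + (0.5)·(-1.5) + (-0.5)·(3.5)) / 3 = 5/3 = 1.6667
  s[C,C] = ((1.5)·(1.5) + (-3.5)·(-3.5) + (-1.5)·(-1.5) + (3.5)·(3.5)) / 3 = 29/3 = 9.6667
  Sample standard deviations s_i = √(s[i,i]):
  s(A) = √(2.9167) = 1.7078
  s(B) = √(1.6667) = 1.291
  s(C) = √(9.6667) = 3.1091

Step 3 — r_{ij} = s_{ij} / (s_i · s_j):
  r[A,A] = 1 (diagonal).
  r[A,B] = -1.8333 / (1.7078 · 1.291) = -1.8333 / 2.2048 = -0.8315
  r[A,C] = -3.8333 / (1.7078 · 3.1091) = -3.8333 / 5.3098 = -0.7219
  r[B,B] = 1 (diagonal).
  r[B,C] = 1.6667 / (1.291 · 3.1091) = 1.6667 / 4.0139 = 0.4152
  r[C,C] = 1 (diagonal).

R is symmetric with unit diagonal. Assembling:

R = [[1, -0.8315, -0.7219],
 [-0.8315, 1, 0.4152],
 [-0.7219, 0.4152, 1]]


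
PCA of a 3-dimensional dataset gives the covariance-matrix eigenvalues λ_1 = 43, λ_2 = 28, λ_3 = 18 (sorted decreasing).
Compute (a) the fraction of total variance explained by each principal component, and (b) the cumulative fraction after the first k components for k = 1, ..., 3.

Step 1 — total variance = trace(Sigma) = Σ λ_i = 43 + 28 + 18 = 89.

Step 2 — fraction explained by component i = λ_i / Σ λ:
  PC1: 43/89 = 0.4831
  PC2: 28/89 = 0.3146
  PC3: 18/89 = 0.2022

Step 3 — cumulative fraction after k components = (λ_1 + ... + λ_k) / Σ λ:
  k = 1: 43/89 = 0.4831
  k = 2: (43 + 28)/89 = 71/89 = 0.7978
  k = 3: (43 + 28 + 18)/89 = 89/89 = 1

Summary (fraction, with percent):

explained: PC1 0.4831 (48.31%), PC2 0.3146 (31.46%), PC3 0.2022 (20.22%);  cumulative: 0.4831, 0.7978, 1


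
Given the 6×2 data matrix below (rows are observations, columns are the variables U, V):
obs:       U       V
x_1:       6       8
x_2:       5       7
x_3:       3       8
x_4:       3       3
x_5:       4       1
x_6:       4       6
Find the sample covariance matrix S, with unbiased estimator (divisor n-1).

Step 1 — column means:
  mean(U) = (6 + 5 + 3 + 3 + 4 + 4) / 6 = 25/6 = 4.1667
  mean(V) = (8 + 7 + 8 + 3 + 1 + 6) / 6 = 33/6 = 5.5

Step 2 — sample covariance S[i,j] = (1/(n-1)) · Σ_k (x_{k,i} - mean_i) · (x_{k,j} - mean_j), with n-1 = 5.
  S[U,U] = ((1.8333)·(1.8333) + (0.8333)·(0.8333) + (-1.1667)·(-1.1667) + (-1.1667)·(-1.1667) + (-0.1667)·(-0.1667) + (-0.1667)·(-0.1667)) / 5 = 6.8333/5 = 1.3667
  S[U,V] = ((1.8333)·(2.5) + (0.8333)·(1.5) + (-1.1667)·(2.5) + (-1.1667)·(-2.5) + (-0.1667)·(-4.5) + (-0.1667)·(0.5)) / 5 = 6.5/5 = 1.3
  S[V,V] = ((2.5)·(2.5) + (1.5)·(1.5) + (2.5)·(2.5) + (-2.5)·(-2.5) + (-4.5)·(-4.5) + (0.5)·(0.5)) / 5 = 41.5/5 = 8.3

S is symmetric (S[j,i] = S[i,j]). Assembling:

S = [[1.3667, 1.3],
 [1.3, 8.3]]


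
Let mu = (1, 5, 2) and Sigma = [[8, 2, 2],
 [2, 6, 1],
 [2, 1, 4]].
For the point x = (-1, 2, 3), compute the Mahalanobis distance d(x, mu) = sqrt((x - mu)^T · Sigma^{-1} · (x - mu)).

Step 1 — centre the observation: (x - mu) = (-2, -3, 1).

Step 2 — invert Sigma (cofactor / det for 3×3, or solve directly):
  Sigma^{-1} = [[0.1513, -0.0395, -0.0658],
 [-0.0395, 0.1842, -0.0263],
 [-0.0658, -0.0263, 0.2895]].

Step 3 — form the quadratic (x - mu)^T · Sigma^{-1} · (x - mu):
  Sigma^{-1} · (x - mu) = (-0.25, -0.5, 0.5).
  (x - mu)^T · [Sigma^{-1} · (x - mu)] = (-2)·(-0.25) + (-3)·(-0.5) + (1)·(0.5) = 2.5.

Step 4 — take square root: d = √(2.5) ≈ 1.5811.

d(x, mu) = √(2.5) ≈ 1.5811


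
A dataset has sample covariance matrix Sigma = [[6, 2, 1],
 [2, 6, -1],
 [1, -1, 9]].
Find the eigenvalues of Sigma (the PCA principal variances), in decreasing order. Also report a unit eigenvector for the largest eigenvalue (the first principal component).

Step 1 — characteristic polynomial p(λ) = det(λI - Sigma) = λ³ - tr·λ² + c_1·λ - det, where tr = trace, c_1 = sum of the principal 2×2 minors, det = det(Sigma):
  tr = 6 + 6 + 9 = 21,
  c_1 = (6·6 - (2)²) + (6·9 - (1)²) + (6·9 - (-1)²) = 32 + 53 + 53 = 138,
  det = 6·(6·9 - (-1)²) - (2)·((2)·9 - (-1)·(1)) + (1)·((2)·(-1) - 6·(1)) = 6·(53) - (2)·(19) + (1)·(-8) = 272.
  So p(λ) = λ³ - 21λ² + 138λ - 272.
Step 2 — look for an integer root (rational root theorem: any rational root is an integer divisor of 272). Testing λ = 8:
  p(8) = 512 - 1344 + 1104 - 272 = 0  ✓
  Dividing out (λ - 8): p(λ) = (λ - 8)(λ² - 13λ + 34).
Step 3 — remaining eigenvalues from the quadratic λ² - 13λ + 34 = 0:
  Δ = 13² - 4·34 = 169 - 136 = 33,  λ = (13 ± √33)/2 = (13 ± 5.7446)/2 ≈ 9.3723 or 3.6277.
  Sorted: λ_1 = 9.3723,  λ_2 = 8,  λ_3 = 3.6277  (check: sum = 21 = tr ✓).

Step 4 — unit eigenvector for λ_1 ≈ 9.3723: v spans the null space of (Sigma - λ_1 I), whose rows are
  r_1 = (-3.3723, 2, 1),  r_2 = (2, -3.3723, -1),  r_3 = (1, -1, -0.3723).
  v is orthogonal to every row, so take v ∝ r_1 × r_2 = ((2)·(-1) - (1)·(-3.3723), (1)·(2) - (-3.3723)·(-1), (-3.3723)·(-3.3723) - (2)·(2)) ≈ (1.3723, -1.3723, 7.3723).
  Let u = (1.3723, -1.3723, 7.3723).
  ||u|| = √((1.3723)² + (-1.3723)² + (7.3723)²) = √(58.1168) ≈ 7.6234,  v_1 = u/||u|| ≈ (0.18, -0.18, 0.9671) (||v_1|| = 1).

λ_1 = 9.3723,  λ_2 = 8,  λ_3 = 3.6277;  v_1 ≈ (0.18, -0.18, 0.9671)
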